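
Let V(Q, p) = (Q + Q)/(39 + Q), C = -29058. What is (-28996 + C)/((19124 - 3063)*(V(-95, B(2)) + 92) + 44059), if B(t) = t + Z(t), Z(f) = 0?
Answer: -1625512/44132583 ≈ -0.036832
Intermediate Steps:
B(t) = t (B(t) = t + 0 = t)
V(Q, p) = 2*Q/(39 + Q) (V(Q, p) = (2*Q)/(39 + Q) = 2*Q/(39 + Q))
(-28996 + C)/((19124 - 3063)*(V(-95, B(2)) + 92) + 44059) = (-28996 - 29058)/((19124 - 3063)*(2*(-95)/(39 - 95) + 92) + 44059) = -58054/(16061*(2*(-95)/(-56) + 92) + 44059) = -58054/(16061*(2*(-95)*(-1/56) + 92) + 44059) = -58054/(16061*(95/28 + 92) + 44059) = -58054/(16061*(2671/28) + 44059) = -58054/(42898931/28 + 44059) = -58054/44132583/28 = -58054*28/44132583 = -1625512/44132583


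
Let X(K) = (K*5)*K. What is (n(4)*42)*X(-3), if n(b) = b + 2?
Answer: 11340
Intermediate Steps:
n(b) = 2 + b
X(K) = 5*K² (X(K) = (5*K)*K = 5*K²)
(n(4)*42)*X(-3) = ((2 + 4)*42)*(5*(-3)²) = (6*42)*(5*9) = 252*45 = 11340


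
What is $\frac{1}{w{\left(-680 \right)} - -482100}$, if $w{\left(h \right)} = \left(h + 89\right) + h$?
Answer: $\frac{1}{480829} \approx 2.0797 \cdot 10^{-6}$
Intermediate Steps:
$w{\left(h \right)} = 89 + 2 h$ ($w{\left(h \right)} = \left(89 + h\right) + h = 89 + 2 h$)
$\frac{1}{w{\left(-680 \right)} - -482100} = \frac{1}{\left(89 + 2 \left(-680\right)\right) - -482100} = \frac{1}{\left(89 - 1360\right) + 482100} = \frac{1}{-1271 + 482100} = \frac{1}{480829}$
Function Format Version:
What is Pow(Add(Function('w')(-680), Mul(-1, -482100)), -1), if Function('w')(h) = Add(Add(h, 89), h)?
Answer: Rational(1, 480829) ≈ 2.0797e-6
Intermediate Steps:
Function('w')(h) = Add(89, Mul(2, h)) (Function('w')(h) = Add(Add(89, h), h) = Add(89, Mul(2, h)))
Pow(Add(Function('w')(-680), Mul(-1, -482100)), -1) = Pow(Add(Add(89, Mul(2, -680)), Mul(-1, -482100)), -1) = Pow(Add(Add(89, -1360), 482100), -1) = Pow(Add(-1271, 482100), -1) = Pow(480829, -1) = Rational(1, 480829)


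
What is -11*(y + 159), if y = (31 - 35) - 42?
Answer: -1243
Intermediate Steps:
y = -46 (y = -4 - 42 = -46)
-11*(y + 159) = -11*(-46 + 159) = -11*113 = -1243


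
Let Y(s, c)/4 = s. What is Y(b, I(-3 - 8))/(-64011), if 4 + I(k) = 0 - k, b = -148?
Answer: 592/64011 ≈ 0.0092484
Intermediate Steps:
I(k) = -4 - k (I(k) = -4 + (0 - k) = -4 - k)
Y(s, c) = 4*s
Y(b, I(-3 - 8))/(-64011) = (4*(-148))/(-64011) = -592*(-1/64011) = 592/64011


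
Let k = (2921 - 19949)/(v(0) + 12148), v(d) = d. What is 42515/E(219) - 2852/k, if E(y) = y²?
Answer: 5130818999/2520617 ≈ 2035.5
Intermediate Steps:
k = -4257/3037 (k = (2921 - 19949)/(0 + 12148) = -17028/12148 = -17028*1/12148 = -4257/3037 ≈ -1.4017)
42515/E(219) - 2852/k = 42515/(219²) - 2852/(-4257/3037) = 42515/47961 - 2852*(-3037/4257) = 42515*(1/47961) + 8661524/4257 = 42515/47961 + 8661524/4257 = 5130818999/2520617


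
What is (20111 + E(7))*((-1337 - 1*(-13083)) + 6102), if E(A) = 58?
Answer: 359976312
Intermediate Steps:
(20111 + E(7))*((-1337 - 1*(-13083)) + 6102) = (20111 + 58)*((-1337 - 1*(-13083)) + 6102) = 20169*((-1337 + 13083) + 6102) = 20169*(11746 + 6102) = 20169*17848 = 359976312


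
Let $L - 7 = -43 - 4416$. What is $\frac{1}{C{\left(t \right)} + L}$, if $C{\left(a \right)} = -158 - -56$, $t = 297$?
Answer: $- \frac{1}{4554} \approx -0.00021959$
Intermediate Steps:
$C{\left(a \right)} = -102$ ($C{\left(a \right)} = -158 + 56 = -102$)
$L = -4452$ ($L = 7 - 4459 = -4452$)
$\frac{1}{C{\left(t \right)} + L} = \frac{1}{-102 - 4452} = \frac{1}{-4554} = - \frac{1}{4554}$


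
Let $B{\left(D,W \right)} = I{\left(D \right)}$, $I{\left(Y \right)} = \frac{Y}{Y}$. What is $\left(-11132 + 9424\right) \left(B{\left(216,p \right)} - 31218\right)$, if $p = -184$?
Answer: $53318636$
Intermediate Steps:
$I{\left(Y \right)} = 1$
$B{\left(D,W \right)} = 1$
$\left(-11132 + 9424\right) \left(B{\left(216,p \right)} - 31218\right) = \left(-11132 + 9424\right) \left(1 - 31218\right) = \left(-1708\right) \left(-31217\right) = 53318636$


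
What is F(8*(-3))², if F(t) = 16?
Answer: 256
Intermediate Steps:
F(8*(-3))² = 16² = 256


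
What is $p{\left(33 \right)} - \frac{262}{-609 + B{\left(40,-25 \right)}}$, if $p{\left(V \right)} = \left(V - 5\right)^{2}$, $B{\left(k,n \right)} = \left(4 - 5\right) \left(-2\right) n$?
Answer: $\frac{516918}{659} \approx 784.4$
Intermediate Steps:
$B{\left(k,n \right)} = 2 n$ ($B{\left(k,n \right)} = \left(4 - 5\right) \left(-2\right) n = \left(-1\right) \left(-2\right) n = 2 n$)
$p{\left(V \right)} = \left(-5 + V\right)^{2}$
$p{\left(33 \right)} - \frac{262}{-609 + B{\left(40,-25 \right)}} = \left(-5 + 33\right)^{2} - \frac{262}{-609 + 2 \left(-25\right)} = 28^{2} - \frac{262}{-609 - 50} = 784 - \frac{262}{-659} = 784 - - \frac{262}{659} = 784 + \frac{262}{659} = \frac{516918}{659}$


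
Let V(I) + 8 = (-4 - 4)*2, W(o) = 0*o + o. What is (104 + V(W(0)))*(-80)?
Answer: -6400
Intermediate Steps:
W(o) = o (W(o) = 0 + o = o)
V(I) = -24 (V(I) = -8 + (-4 - 4)*2 = -8 - 8*2 = -8 - 16 = -24)
(104 + V(W(0)))*(-80) = (104 - 24)*(-80) = 80*(-80) = -6400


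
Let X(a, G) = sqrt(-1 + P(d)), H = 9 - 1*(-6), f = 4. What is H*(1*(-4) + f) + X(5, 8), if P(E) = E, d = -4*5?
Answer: I*sqrt(21) ≈ 4.5826*I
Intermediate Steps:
d = -20
H = 15 (H = 9 + 6 = 15)
X(a, G) = I*sqrt(21) (X(a, G) = sqrt(-1 - 20) = sqrt(-21) = I*sqrt(21))
H*(1*(-4) + f) + X(5, 8) = 15*(1*(-4) + 4) + I*sqrt(21) = 15*(-4 + 4) + I*sqrt(21) = 15*0 + I*sqrt(21) = 0 + I*sqrt(21) = I*sqrt(21)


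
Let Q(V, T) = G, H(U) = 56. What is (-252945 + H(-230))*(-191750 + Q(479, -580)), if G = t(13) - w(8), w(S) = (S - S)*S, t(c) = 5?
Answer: 48490201305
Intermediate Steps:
w(S) = 0 (w(S) = 0*S = 0)
G = 5 (G = 5 - 1*0 = 5 + 0 = 5)
Q(V, T) = 5
(-252945 + H(-230))*(-191750 + Q(479, -580)) = (-252945 + 56)*(-191750 + 5) = -252889*(-191745) = 48490201305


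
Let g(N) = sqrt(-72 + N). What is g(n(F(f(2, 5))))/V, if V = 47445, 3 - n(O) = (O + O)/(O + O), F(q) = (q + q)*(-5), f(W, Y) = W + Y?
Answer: I*sqrt(70)/47445 ≈ 0.00017634*I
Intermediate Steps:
F(q) = -10*q (F(q) = (2*q)*(-5) = -10*q)
n(O) = 2 (n(O) = 3 - (O + O)/(O + O) = 3 - 2*O/(2*O) = 3 - 2*O*1/(2*O) = 3 - 1*1 = 3 - 1 = 2)
g(n(F(f(2, 5))))/V = sqrt(-72 + 2)/47445 = sqrt(-70)*(1/47445) = (I*sqrt(70))*(1/47445) = I*sqrt(70)/47445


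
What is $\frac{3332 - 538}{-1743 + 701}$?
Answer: $- \frac{1397}{521} \approx -2.6814$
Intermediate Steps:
$\frac{3332 - 538}{-1743 + 701} = \frac{2794}{-1042} = 2794 \left(- \frac{1}{1042}\right) = - \frac{1397}{521}$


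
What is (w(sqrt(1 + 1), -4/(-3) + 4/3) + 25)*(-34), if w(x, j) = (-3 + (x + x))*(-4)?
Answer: -1258 + 272*sqrt(2) ≈ -873.33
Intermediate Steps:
w(x, j) = 12 - 8*x (w(x, j) = (-3 + 2*x)*(-4) = 12 - 8*x)
(w(sqrt(1 + 1), -4/(-3) + 4/3) + 25)*(-34) = ((12 - 8*sqrt(1 + 1)) + 25)*(-34) = ((12 - 8*sqrt(2)) + 25)*(-34) = (37 - 8*sqrt(2))*(-34) = -1258 + 272*sqrt(2)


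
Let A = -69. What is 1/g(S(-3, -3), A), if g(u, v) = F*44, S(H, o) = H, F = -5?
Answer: -1/220 ≈ -0.0045455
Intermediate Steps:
g(u, v) = -220 (g(u, v) = -5*44 = -220)
1/g(S(-3, -3), A) = 1/(-220) = -1/220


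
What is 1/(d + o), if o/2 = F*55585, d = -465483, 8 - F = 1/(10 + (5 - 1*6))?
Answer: 9/3703723 ≈ 2.4300e-6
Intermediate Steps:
F = 71/9 (F = 8 - 1/(10 + (5 - 1*6)) = 8 - 1/(10 + (5 - 6)) = 8 - 1/(10 - 1) = 8 - 1/9 = 8 - 1*⅑ = 8 - ⅑ = 71/9 ≈ 7.8889)
o = 7893070/9 (o = 2*((71/9)*55585) = 2*(3946535/9) = 7893070/9 ≈ 8.7701e+5)
1/(d + o) = 1/(-465483 + 7893070/9) = 1/(3703723/9) = 9/3703723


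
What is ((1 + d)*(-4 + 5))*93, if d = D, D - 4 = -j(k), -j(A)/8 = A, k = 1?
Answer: 1209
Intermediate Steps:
j(A) = -8*A
D = 12 (D = 4 - (-8) = 4 - 1*(-8) = 4 + 8 = 12)
d = 12
((1 + d)*(-4 + 5))*93 = ((1 + 12)*(-4 + 5))*93 = (13*1)*93 = 13*93 = 1209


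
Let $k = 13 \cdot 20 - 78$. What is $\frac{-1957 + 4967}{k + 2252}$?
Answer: $\frac{1505}{1217} \approx 1.2366$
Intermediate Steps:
$k = 182$ ($k = 260 - 78 = 182$)
$\frac{-1957 + 4967}{k + 2252} = \frac{-1957 + 4967}{182 + 2252} = \frac{3010}{2434} = 3010 \cdot \frac{1}{2434} = \frac{1505}{1217}$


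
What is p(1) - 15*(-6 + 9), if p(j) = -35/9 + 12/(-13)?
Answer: -5828/117 ≈ -49.812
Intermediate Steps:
p(j) = -563/117 (p(j) = -35*1/9 + 12*(-1/13) = -35/9 - 12/13 = -563/117)
p(1) - 15*(-6 + 9) = -563/117 - 15*(-6 + 9) = -563/117 - 15*3 = -563/117 - 1*45 = -563/117 - 45 = -5828/117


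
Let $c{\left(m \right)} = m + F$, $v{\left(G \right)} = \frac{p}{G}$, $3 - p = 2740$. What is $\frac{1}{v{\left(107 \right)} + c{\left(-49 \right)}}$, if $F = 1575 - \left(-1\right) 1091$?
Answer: $\frac{107}{277282} \approx 0.00038589$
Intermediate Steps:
$p = -2737$ ($p = 3 - 2740 = -2737$)
$v{\left(G \right)} = - \frac{2737}{G}$
$F = 2666$ ($F = 1575 - -1091 = 1575 + 1091 = 2666$)
$c{\left(m \right)} = 2666 + m$ ($c{\left(m \right)} = m + 2666 = 2666 + m$)
$\frac{1}{v{\left(107 \right)} + c{\left(-49 \right)}} = \frac{1}{- \frac{2737}{107} + \left(2666 - 49\right)} = \frac{1}{\left(-2737\right) \frac{1}{107} + 2617} = \frac{1}{- \frac{2737}{107} + 2617} = \frac{1}{\frac{277282}{107}} = \frac{107}{277282}$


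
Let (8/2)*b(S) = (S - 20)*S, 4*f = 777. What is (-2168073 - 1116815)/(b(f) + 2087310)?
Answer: -210232832/134129409 ≈ -1.5674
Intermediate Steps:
f = 777/4 (f = (1/4)*777 = 777/4 ≈ 194.25)
b(S) = S*(-20 + S)/4 (b(S) = ((S - 20)*S)/4 = ((-20 + S)*S)/4 = (S*(-20 + S))/4 = S*(-20 + S)/4)
(-2168073 - 1116815)/(b(f) + 2087310) = (-2168073 - 1116815)/((1/4)*(777/4)*(-20 + 777/4) + 2087310) = -3284888/((1/4)*(777/4)*(697/4) + 2087310) = -3284888/(541569/64 + 2087310) = -3284888/134129409/64 = -3284888*64/134129409 = -210232832/134129409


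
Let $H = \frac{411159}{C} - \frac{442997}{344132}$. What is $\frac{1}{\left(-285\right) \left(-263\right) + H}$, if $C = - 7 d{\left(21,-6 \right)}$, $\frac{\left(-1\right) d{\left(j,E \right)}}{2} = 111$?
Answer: $\frac{12732884}{957745809545} \approx 1.3295 \cdot 10^{-5}$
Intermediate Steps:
$d{\left(j,E \right)} = -222$ ($d{\left(j,E \right)} = \left(-2\right) 111 = -222$)
$C = 1554$ ($C = \left(-7\right) \left(-222\right) = 1554$)
$H = \frac{3352489325}{12732884}$ ($H = \frac{411159}{1554} - \frac{442997}{344132} = 411159 \cdot \frac{1}{1554} - \frac{442997}{344132} = \frac{19579}{74} - \frac{442997}{344132} = \frac{3352489325}{12732884} \approx 263.29$)
$\frac{1}{\left(-285\right) \left(-263\right) + H} = \frac{1}{\left(-285\right) \left(-263\right) + \frac{3352489325}{12732884}} = \frac{1}{74955 + \frac{3352489325}{12732884}} = \frac{1}{\frac{957745809545}{12732884}} = \frac{12732884}{957745809545}$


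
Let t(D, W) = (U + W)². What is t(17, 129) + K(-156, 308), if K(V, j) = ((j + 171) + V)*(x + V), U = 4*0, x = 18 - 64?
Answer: -48605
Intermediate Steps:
x = -46
U = 0
K(V, j) = (-46 + V)*(171 + V + j) (K(V, j) = ((j + 171) + V)*(-46 + V) = ((171 + j) + V)*(-46 + V) = (171 + V + j)*(-46 + V) = (-46 + V)*(171 + V + j))
t(D, W) = W² (t(D, W) = (0 + W)² = W²)
t(17, 129) + K(-156, 308) = 129² + (-7866 + (-156)² - 46*308 + 125*(-156) - 156*308) = 16641 + (-7866 + 24336 - 14168 - 19500 - 48048) = 16641 - 65246 = -48605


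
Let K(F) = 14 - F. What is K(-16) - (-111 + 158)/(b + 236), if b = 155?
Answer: 11683/391 ≈ 29.880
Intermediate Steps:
K(-16) - (-111 + 158)/(b + 236) = (14 - 1*(-16)) - (-111 + 158)/(155 + 236) = (14 + 16) - 47/391 = 30 - 47/391 = 11683/391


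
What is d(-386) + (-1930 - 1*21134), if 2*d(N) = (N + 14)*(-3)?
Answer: -22506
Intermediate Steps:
d(N) = -21 - 3*N/2 (d(N) = ((N + 14)*(-3))/2 = ((14 + N)*(-3))/2 = (-42 - 3*N)/2 = -21 - 3*N/2)
d(-386) + (-1930 - 1*21134) = (-21 - 3/2*(-386)) + (-1930 - 1*21134) = (-21 + 579) + (-1930 - 21134) = 558 - 23064 = -22506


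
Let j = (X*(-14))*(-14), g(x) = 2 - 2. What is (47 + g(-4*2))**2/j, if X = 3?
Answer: 2209/588 ≈ 3.7568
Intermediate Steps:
g(x) = 0
j = 588 (j = (3*(-14))*(-14) = -42*(-14) = 588)
(47 + g(-4*2))**2/j = (47 + 0)**2/588 = 47**2*(1/588) = 2209*(1/588) = 2209/588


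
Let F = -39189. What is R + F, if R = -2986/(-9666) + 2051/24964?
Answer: -4728145325533/120651012 ≈ -39189.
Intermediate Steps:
R = 47183735/120651012 (R = -2986*(-1/9666) + 2051*(1/24964) = 1493/4833 + 2051/24964 = 47183735/120651012 ≈ 0.39108)
R + F = 47183735/120651012 - 39189 = -4728145325533/120651012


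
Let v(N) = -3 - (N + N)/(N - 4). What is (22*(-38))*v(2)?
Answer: 836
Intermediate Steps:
v(N) = -3 - 2*N/(-4 + N)
(22*(-38))*v(2) = (22*(-38))*((12 - 5*2)/(-4 + 2)) = -836*(12 - 10)/(-2) = -(-418)*2 = -836*(-1) = 836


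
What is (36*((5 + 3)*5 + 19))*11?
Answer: 23364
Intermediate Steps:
(36*((5 + 3)*5 + 19))*11 = (36*(8*5 + 19))*11 = (36*(40 + 19))*11 = (36*59)*11 = 2124*11 = 23364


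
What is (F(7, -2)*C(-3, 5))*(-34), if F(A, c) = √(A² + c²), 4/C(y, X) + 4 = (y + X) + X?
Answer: -136*√53/3 ≈ -330.03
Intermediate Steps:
C(y, X) = 4/(-4 + y + 2*X) (C(y, X) = 4/(-4 + ((y + X) + X)) = 4/(-4 + ((X + y) + X)) = 4/(-4 + (y + 2*X)) = 4/(-4 + y + 2*X))
(F(7, -2)*C(-3, 5))*(-34) = (√(7² + (-2)²)*(4/(-4 - 3 + 2*5)))*(-34) = (√(49 + 4)*(4/(-4 - 3 + 10)))*(-34) = (√53*(4/3))*(-34) = (4*√53/3)*(-34) = -136*√53/3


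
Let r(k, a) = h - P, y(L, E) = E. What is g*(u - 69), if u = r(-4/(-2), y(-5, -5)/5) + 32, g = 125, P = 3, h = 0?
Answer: -5000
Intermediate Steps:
r(k, a) = -3 (r(k, a) = 0 - 1*3 = 0 - 3 = -3)
u = 29 (u = -3 + 32 = 29)
g*(u - 69) = 125*(29 - 69) = 125*(-40) = -5000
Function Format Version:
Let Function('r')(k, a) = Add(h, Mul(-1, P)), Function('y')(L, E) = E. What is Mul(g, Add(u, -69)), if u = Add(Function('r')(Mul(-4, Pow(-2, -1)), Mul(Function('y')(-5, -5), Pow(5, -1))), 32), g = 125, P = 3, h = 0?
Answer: -5000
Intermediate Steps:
Function('r')(k, a) = -3 (Function('r')(k, a) = Add(0, Mul(-1, 3)) = Add(0, -3) = -3)
u = 29 (u = Add(-3, 32) = 29)
Mul(g, Add(u, -69)) = Mul(125, Add(29, -69)) = Mul(125, -40) = -5000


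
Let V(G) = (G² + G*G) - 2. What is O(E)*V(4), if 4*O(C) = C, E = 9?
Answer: 135/2 ≈ 67.500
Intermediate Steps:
O(C) = C/4
V(G) = -2 + 2*G² (V(G) = (G² + G²) - 2 = 2*G² - 2 = -2 + 2*G²)
O(E)*V(4) = ((¼)*9)*(-2 + 2*4²) = 9*(-2 + 2*16)/4 = 9*(-2 + 32)/4 = (9/4)*30 = 135/2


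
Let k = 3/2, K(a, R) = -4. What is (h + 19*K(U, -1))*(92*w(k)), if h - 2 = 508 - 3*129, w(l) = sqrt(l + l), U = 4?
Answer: 4324*sqrt(3) ≈ 7489.4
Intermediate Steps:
k = 3/2 (k = 3*(1/2) = 3/2 ≈ 1.5000)
w(l) = sqrt(2)*sqrt(l) (w(l) = sqrt(2*l) = sqrt(2)*sqrt(l))
h = 123 (h = 2 + (508 - 3*129) = 2 + (508 - 1*387) = 2 + (508 - 387) = 2 + 121 = 123)
(h + 19*K(U, -1))*(92*w(k)) = (123 + 19*(-4))*(92*(sqrt(2)*sqrt(3/2))) = (123 - 76)*(92*(sqrt(2)*(sqrt(6)/2))) = 47*(92*sqrt(3)) = 4324*sqrt(3)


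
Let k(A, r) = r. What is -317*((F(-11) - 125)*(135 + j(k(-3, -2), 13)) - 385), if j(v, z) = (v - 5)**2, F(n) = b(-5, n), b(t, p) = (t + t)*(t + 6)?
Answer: 7996325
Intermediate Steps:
b(t, p) = 2*t*(6 + t) (b(t, p) = (2*t)*(6 + t) = 2*t*(6 + t))
F(n) = -10 (F(n) = 2*(-5)*(6 - 5) = 2*(-5)*1 = -10)
j(v, z) = (-5 + v)**2
-317*((F(-11) - 125)*(135 + j(k(-3, -2), 13)) - 385) = -317*((-10 - 125)*(135 + (-5 - 2)**2) - 385) = -317*(-135*(135 + (-7)**2) - 385) = -317*(-135*(135 + 49) - 385) = -317*(-135*184 - 385) = -317*(-24840 - 385) = -317*(-25225) = 7996325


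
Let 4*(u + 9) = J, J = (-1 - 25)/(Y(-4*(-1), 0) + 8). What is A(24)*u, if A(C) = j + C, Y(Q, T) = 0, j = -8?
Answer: -157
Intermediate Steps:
J = -13/4 (J = (-1 - 25)/(0 + 8) = -26/8 = -26*⅛ = -13/4 ≈ -3.2500)
A(C) = -8 + C
u = -157/16 (u = -9 + (¼)*(-13/4) = -9 - 13/16 = -157/16 ≈ -9.8125)
A(24)*u = (-8 + 24)*(-157/16) = 16*(-157/16) = -157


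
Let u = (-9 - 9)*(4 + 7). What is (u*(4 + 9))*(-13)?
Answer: 33462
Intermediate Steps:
u = -198 (u = -18*11 = -198)
(u*(4 + 9))*(-13) = -198*(4 + 9)*(-13) = -198*13*(-13) = -2574*(-13) = 33462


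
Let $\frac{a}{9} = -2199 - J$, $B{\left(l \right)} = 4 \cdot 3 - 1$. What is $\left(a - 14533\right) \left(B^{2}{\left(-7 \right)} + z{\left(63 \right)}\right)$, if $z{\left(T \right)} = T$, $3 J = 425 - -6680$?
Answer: $-10237576$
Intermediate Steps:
$J = \frac{7105}{3}$ ($J = \frac{425 - -6680}{3} = \frac{425 + 6680}{3} = \frac{1}{3} \cdot 7105 = \frac{7105}{3} \approx 2368.3$)
$B{\left(l \right)} = 11$ ($B{\left(l \right)} = 12 - 1 = 11$)
$a = -41106$ ($a = 9 \left(-2199 - \frac{7105}{3}\right) = 9 \left(- \frac{13702}{3}\right) = -41106$)
$\left(a - 14533\right) \left(B^{2}{\left(-7 \right)} + z{\left(63 \right)}\right) = \left(-41106 - 14533\right) \left(11^{2} + 63\right) = - 55639 \left(121 + 63\right) = \left(-55639\right) 184 = -10237576$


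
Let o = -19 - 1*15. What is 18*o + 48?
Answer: -564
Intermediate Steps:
o = -34 (o = -19 - 15 = -34)
18*o + 48 = 18*(-34) + 48 = -612 + 48 = -564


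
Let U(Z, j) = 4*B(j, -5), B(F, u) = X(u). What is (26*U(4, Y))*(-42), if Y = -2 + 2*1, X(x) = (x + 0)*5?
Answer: 109200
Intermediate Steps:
X(x) = 5*x (X(x) = x*5 = 5*x)
Y = 0 (Y = -2 + 2 = 0)
B(F, u) = 5*u
U(Z, j) = -100 (U(Z, j) = 4*(5*(-5)) = 4*(-25) = -100)
(26*U(4, Y))*(-42) = (26*(-100))*(-42) = -2600*(-42) = 109200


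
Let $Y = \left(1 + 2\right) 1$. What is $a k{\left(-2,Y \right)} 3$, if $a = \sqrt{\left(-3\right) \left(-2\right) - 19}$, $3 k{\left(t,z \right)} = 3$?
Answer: $3 i \sqrt{13} \approx 10.817 i$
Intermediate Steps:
$Y = 3$ ($Y = 3 \cdot 1 = 3$)
$k{\left(t,z \right)} = 1$ ($k{\left(t,z \right)} = \frac{1}{3} \cdot 3 = 1$)
$a = i \sqrt{13}$ ($a = \sqrt{6 - 19} = \sqrt{-13} = i \sqrt{13} \approx 3.6056 i$)
$a k{\left(-2,Y \right)} 3 = i \sqrt{13} \cdot 1 \cdot 3 = i \sqrt{13} \cdot 3 = 3 i \sqrt{13}$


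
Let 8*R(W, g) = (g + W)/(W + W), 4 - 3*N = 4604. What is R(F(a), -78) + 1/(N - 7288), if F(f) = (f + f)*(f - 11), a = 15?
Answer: 5759/264640 ≈ 0.021762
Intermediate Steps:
N = -4600/3 (N = 4/3 - 1/3*4604 = 4/3 - 4604/3 = -4600/3 ≈ -1533.3)
F(f) = 2*f*(-11 + f) (F(f) = (2*f)*(-11 + f) = 2*f*(-11 + f))
R(W, g) = (W + g)/(16*W) (R(W, g) = ((g + W)/(W + W))/8 = ((W + g)/((2*W)))/8 = ((W + g)*(1/(2*W)))/8 = ((W + g)/(2*W))/8 = (W + g)/(16*W))
R(F(a), -78) + 1/(N - 7288) = (2*15*(-11 + 15) - 78)/(16*((2*15*(-11 + 15)))) + 1/(-4600/3 - 7288) = (2*15*4 - 78)/(16*((2*15*4))) + 1/(-26464/3) = (1/16)*(120 - 78)/120 - 3/26464 = (1/16)*(1/120)*42 - 3/26464 = 7/320 - 3/26464 = 5759/264640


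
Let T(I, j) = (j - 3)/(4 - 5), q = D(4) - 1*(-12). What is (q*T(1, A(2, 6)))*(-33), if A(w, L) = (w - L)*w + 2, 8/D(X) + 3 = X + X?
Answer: -20196/5 ≈ -4039.2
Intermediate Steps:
D(X) = 8/(-3 + 2*X) (D(X) = 8/(-3 + (X + X)) = 8/(-3 + 2*X))
A(w, L) = 2 + w*(w - L) (A(w, L) = w*(w - L) + 2 = 2 + w*(w - L))
q = 68/5 (q = 8/(-3 + 2*4) - 1*(-12) = 8/(-3 + 8) + 12 = 8/5 + 12 = 68/5 ≈ 13.600)
T(I, j) = 3 - j (T(I, j) = (-3 + j)/(-1) = (-3 + j)*(-1) = 3 - j)
(q*T(1, A(2, 6)))*(-33) = (68*(3 - (2 + 2² - 1*6*2))/5)*(-33) = (68*(3 - (2 + 4 - 12))/5)*(-33) = (68*(3 - 1*(-6))/5)*(-33) = (68*(3 + 6)/5)*(-33) = ((68/5)*9)*(-33) = (612/5)*(-33) = -20196/5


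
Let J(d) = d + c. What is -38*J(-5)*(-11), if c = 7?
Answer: 836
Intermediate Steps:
J(d) = 7 + d (J(d) = d + 7 = 7 + d)
-38*J(-5)*(-11) = -38*(7 - 5)*(-11) = -38*2*(-11) = -76*(-11) = 836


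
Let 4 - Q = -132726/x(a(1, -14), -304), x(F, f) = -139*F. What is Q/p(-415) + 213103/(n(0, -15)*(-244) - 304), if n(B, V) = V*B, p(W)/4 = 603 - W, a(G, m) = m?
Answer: -105538082781/150558128 ≈ -700.98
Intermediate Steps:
p(W) = 2412 - 4*W (p(W) = 4*(603 - W) = 2412 - 4*W)
n(B, V) = B*V
Q = 70255/973 (Q = 4 - (-132726)/((-139*(-14))) = 4 - (-132726)/1946 = 4 - 1*(-66363/973) = 4 + 66363/973 = 70255/973 ≈ 72.204)
Q/p(-415) + 213103/(n(0, -15)*(-244) - 304) = 70255/(973*(2412 - 4*(-415))) + 213103/((0*(-15))*(-244) - 304) = 70255/(973*(2412 + 1660)) + 213103/(0*(-244) - 304) = (70255/973)/4072 + 213103/(0 - 304) = (70255/973)*(1/4072) + 213103/(-304) = 70255/3962056 + 213103*(-1/304) = 70255/3962056 - 213103/304 = -105538082781/150558128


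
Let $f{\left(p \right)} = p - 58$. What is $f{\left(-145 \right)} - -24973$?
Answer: $24770$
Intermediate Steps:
$f{\left(p \right)} = -58 + p$ ($f{\left(p \right)} = p - 58 = -58 + p$)
$f{\left(-145 \right)} - -24973 = \left(-58 - 145\right) - -24973 = -203 + 24973 = 24770$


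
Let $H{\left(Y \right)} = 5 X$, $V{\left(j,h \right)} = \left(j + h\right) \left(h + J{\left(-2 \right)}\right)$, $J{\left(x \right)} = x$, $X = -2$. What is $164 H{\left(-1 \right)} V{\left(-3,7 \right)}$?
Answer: $-32800$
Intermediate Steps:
$V{\left(j,h \right)} = \left(-2 + h\right) \left(h + j\right)$ ($V{\left(j,h \right)} = \left(j + h\right) \left(h - 2\right) = \left(h + j\right) \left(-2 + h\right) = \left(-2 + h\right) \left(h + j\right)$)
$H{\left(Y \right)} = -10$ ($H{\left(Y \right)} = 5 \left(-2\right) = -10$)
$164 H{\left(-1 \right)} V{\left(-3,7 \right)} = 164 \left(-10\right) \left(7^{2} - 14 - -6 + 7 \left(-3\right)\right) = - 1640 \left(49 - 14 + 6 - 21\right) = \left(-1640\right) 20 = -32800$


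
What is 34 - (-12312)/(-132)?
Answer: -652/11 ≈ -59.273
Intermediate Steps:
34 - (-12312)/(-132) = 34 - (-12312)*(-1)/132 = 34 - 152*27/44 = 34 - 1026/11 = -652/11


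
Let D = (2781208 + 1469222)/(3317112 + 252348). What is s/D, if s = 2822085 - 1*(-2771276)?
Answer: 665509278502/141681 ≈ 4.6972e+6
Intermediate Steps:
s = 5593361 (s = 2822085 + 2771276 = 5593361)
D = 141681/118982 (D = 4250430/3569460 = 4250430*(1/3569460) = 141681/118982 ≈ 1.1908)
s/D = 5593361/(141681/118982) = 5593361*(118982/141681) = 665509278502/141681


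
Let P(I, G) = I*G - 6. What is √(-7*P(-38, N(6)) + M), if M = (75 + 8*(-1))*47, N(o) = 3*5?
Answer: √7181 ≈ 84.741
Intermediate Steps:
N(o) = 15
P(I, G) = -6 + G*I (P(I, G) = G*I - 6 = -6 + G*I)
M = 3149 (M = (75 - 8)*47 = 67*47 = 3149)
√(-7*P(-38, N(6)) + M) = √(-7*(-6 + 15*(-38)) + 3149) = √(-7*(-6 - 570) + 3149) = √(-7*(-576) + 3149) = √(4032 + 3149) = √7181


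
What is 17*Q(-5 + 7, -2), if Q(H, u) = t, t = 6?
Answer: 102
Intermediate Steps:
Q(H, u) = 6
17*Q(-5 + 7, -2) = 17*6 = 102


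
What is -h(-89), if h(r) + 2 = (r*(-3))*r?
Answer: 23765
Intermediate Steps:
h(r) = -2 - 3*r² (h(r) = -2 + (r*(-3))*r = -2 + (-3*r)*r = -2 - 3*r²)
-h(-89) = -(-2 - 3*(-89)²) = -(-2 - 3*7921) = -(-2 - 23763) = -1*(-23765) = 23765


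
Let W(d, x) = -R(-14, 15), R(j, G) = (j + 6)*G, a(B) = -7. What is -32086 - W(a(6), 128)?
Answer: -32206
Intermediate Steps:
R(j, G) = G*(6 + j) (R(j, G) = (6 + j)*G = G*(6 + j))
W(d, x) = 120 (W(d, x) = -15*(6 - 14) = -15*(-8) = -1*(-120) = 120)
-32086 - W(a(6), 128) = -32086 - 1*120 = -32086 - 120 = -32206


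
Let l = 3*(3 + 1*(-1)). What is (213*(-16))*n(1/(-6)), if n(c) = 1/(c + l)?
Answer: -20448/35 ≈ -584.23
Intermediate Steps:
l = 6 (l = 3*(3 - 1) = 3*2 = 6)
n(c) = 1/(6 + c) (n(c) = 1/(c + 6) = 1/(6 + c))
(213*(-16))*n(1/(-6)) = (213*(-16))/(6 + 1/(-6)) = -3408/(6 - ⅙) = -3408/35/6 = -3408*6/35 = -20448/35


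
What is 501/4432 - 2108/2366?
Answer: -4078645/5243056 ≈ -0.77791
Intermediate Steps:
501/4432 - 2108/2366 = 501*(1/4432) - 2108*1/2366 = 501/4432 - 1054/1183 = -4078645/5243056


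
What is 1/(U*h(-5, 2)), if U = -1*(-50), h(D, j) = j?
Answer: 1/100 ≈ 0.010000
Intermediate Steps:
U = 50
1/(U*h(-5, 2)) = 1/(50*2) = 1/100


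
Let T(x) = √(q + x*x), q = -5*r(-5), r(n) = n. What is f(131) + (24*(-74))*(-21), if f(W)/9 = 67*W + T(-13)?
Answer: 116289 + 9*√194 ≈ 1.1641e+5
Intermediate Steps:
q = 25 (q = -5*(-5) = 25)
T(x) = √(25 + x²) (T(x) = √(25 + x*x) = √(25 + x²))
f(W) = 9*√194 + 603*W (f(W) = 9*(67*W + √(25 + (-13)²)) = 9*(67*W + √(25 + 169)) = 9*(67*W + √194) = 9*(√194 + 67*W) = 9*√194 + 603*W)
f(131) + (24*(-74))*(-21) = (9*√194 + 603*131) + (24*(-74))*(-21) = (9*√194 + 78993) - 1776*(-21) = (78993 + 9*√194) + 37296 = 116289 + 9*√194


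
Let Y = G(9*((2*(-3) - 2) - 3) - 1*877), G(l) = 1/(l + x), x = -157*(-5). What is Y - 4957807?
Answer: -946941138/191 ≈ -4.9578e+6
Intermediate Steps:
x = 785
G(l) = 1/(785 + l) (G(l) = 1/(l + 785) = 1/(785 + l))
Y = -1/191 (Y = 1/(785 + (9*((2*(-3) - 2) - 3) - 1*877)) = 1/(785 + (9*((-6 - 2) - 3) - 877)) = 1/(785 + (9*(-8 - 3) - 877)) = 1/(785 + (9*(-11) - 877)) = 1/(785 + (-99 - 877)) = 1/(785 - 976) = 1/(-191) = -1/191 ≈ -0.0052356)
Y - 4957807 = -1/191 - 4957807 = -946941138/191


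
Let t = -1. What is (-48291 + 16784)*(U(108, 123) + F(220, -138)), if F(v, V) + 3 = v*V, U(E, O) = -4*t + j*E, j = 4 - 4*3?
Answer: 983743061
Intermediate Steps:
j = -8 (j = 4 - 12 = -8)
U(E, O) = 4 - 8*E (U(E, O) = -4*(-1) - 8*E = 4 - 8*E)
F(v, V) = -3 + V*v (F(v, V) = -3 + v*V = -3 + V*v)
(-48291 + 16784)*(U(108, 123) + F(220, -138)) = (-48291 + 16784)*((4 - 8*108) + (-3 - 138*220)) = -31507*((4 - 864) + (-3 - 30360)) = -31507*(-860 - 30363) = -31507*(-31223) = 983743061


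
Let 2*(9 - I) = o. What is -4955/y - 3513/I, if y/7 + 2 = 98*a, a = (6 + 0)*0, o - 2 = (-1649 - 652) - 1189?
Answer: 8636933/24542 ≈ 351.92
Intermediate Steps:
o = -3488 (o = 2 + ((-1649 - 652) - 1189) = 2 + (-2301 - 1189) = 2 - 3490 = -3488)
I = 1753 (I = 9 - ½*(-3488) = 9 + 1744 = 1753)
a = 0 (a = 6*0 = 0)
y = -14 (y = -14 + 7*(98*0) = -14 + 7*0 = -14 + 0 = -14)
-4955/y - 3513/I = -4955/(-14) - 3513/1753 = -4955*(-1/14) - 3513*1/1753 = 4955/14 - 3513/1753 = 8636933/24542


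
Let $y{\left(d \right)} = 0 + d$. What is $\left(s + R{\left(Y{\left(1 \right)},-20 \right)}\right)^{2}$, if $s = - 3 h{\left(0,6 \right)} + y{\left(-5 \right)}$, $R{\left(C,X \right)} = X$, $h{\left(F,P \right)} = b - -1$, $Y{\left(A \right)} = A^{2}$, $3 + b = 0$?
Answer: $361$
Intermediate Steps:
$b = -3$ ($b = -3 + 0 = -3$)
$y{\left(d \right)} = d$
$h{\left(F,P \right)} = -2$ ($h{\left(F,P \right)} = -3 - -1 = -3 + 1 = -2$)
$s = 1$ ($s = \left(-3\right) \left(-2\right) - 5 = 6 - 5 = 1$)
$\left(s + R{\left(Y{\left(1 \right)},-20 \right)}\right)^{2} = \left(1 - 20\right)^{2} = \left(-19\right)^{2} = 361$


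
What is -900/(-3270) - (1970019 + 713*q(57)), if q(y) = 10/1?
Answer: -215509211/109 ≈ -1.9771e+6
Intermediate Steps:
q(y) = 10 (q(y) = 10*1 = 10)
-900/(-3270) - (1970019 + 713*q(57)) = -900/(-3270) - 713/(1/(10 + 2763)) = -900*(-1/3270) - 713/(1/2773) = 30/109 - 713/1/2773 = 30/109 - 713*2773 = 30/109 - 1977149 = -215509211/109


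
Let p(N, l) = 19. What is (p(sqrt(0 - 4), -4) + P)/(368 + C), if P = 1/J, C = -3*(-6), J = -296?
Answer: 5623/114256 ≈ 0.049214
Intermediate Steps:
C = 18
P = -1/296 (P = 1/(-296) = -1/296 ≈ -0.0033784)
(p(sqrt(0 - 4), -4) + P)/(368 + C) = (19 - 1/296)/(368 + 18) = (5623/296)/386 = (5623/296)*(1/386) = 5623/114256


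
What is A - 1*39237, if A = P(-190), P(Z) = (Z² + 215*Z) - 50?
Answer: -44037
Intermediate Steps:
P(Z) = -50 + Z² + 215*Z
A = -4800 (A = -50 + (-190)² + 215*(-190) = -50 + 36100 - 40850 = -4800)
A - 1*39237 = -4800 - 1*39237 = -4800 - 39237 = -44037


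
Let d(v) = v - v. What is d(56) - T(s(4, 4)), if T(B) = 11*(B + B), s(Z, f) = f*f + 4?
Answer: -440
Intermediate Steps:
d(v) = 0
s(Z, f) = 4 + f² (s(Z, f) = f² + 4 = 4 + f²)
T(B) = 22*B (T(B) = 11*(2*B) = 22*B)
d(56) - T(s(4, 4)) = 0 - 22*(4 + 4²) = 0 - 22*(4 + 16) = 0 - 22*20 = 0 - 1*440 = 0 - 440 = -440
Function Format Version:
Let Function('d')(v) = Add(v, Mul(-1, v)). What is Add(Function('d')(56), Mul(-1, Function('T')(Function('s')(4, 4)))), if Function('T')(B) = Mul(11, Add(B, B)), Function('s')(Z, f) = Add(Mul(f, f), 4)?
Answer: -440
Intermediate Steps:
Function('d')(v) = 0
Function('s')(Z, f) = Add(4, Pow(f, 2)) (Function('s')(Z, f) = Add(Pow(f, 2), 4) = Add(4, Pow(f, 2)))
Function('T')(B) = Mul(22, B) (Function('T')(B) = Mul(11, Mul(2, B)) = Mul(22, B))
Add(Function('d')(56), Mul(-1, Function('T')(Function('s')(4, 4)))) = Add(0, Mul(-1, Mul(22, Add(4, Pow(4, 2))))) = Add(0, Mul(-1, Mul(22, Add(4, 16)))) = Add(0, Mul(-1, Mul(22, 20))) = Add(0, Mul(-1, 440)) = Add(0, -440) = -440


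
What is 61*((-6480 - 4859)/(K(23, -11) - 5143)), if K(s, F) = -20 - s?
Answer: 691679/5186 ≈ 133.37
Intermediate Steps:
61*((-6480 - 4859)/(K(23, -11) - 5143)) = 61*((-6480 - 4859)/((-20 - 1*23) - 5143)) = 61*(-11339/((-20 - 23) - 5143)) = 61*(-11339/(-43 - 5143)) = 61*(-11339/(-5186)) = 61*(-11339*(-1/5186)) = 61*(11339/5186) = 691679/5186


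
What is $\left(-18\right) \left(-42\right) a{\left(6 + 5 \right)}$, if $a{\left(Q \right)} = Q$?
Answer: $8316$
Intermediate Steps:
$\left(-18\right) \left(-42\right) a{\left(6 + 5 \right)} = \left(-18\right) \left(-42\right) \left(6 + 5\right) = 756 \cdot 11 = 8316$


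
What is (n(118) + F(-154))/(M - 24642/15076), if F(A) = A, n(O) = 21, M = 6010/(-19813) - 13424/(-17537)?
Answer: 348347995323874/3070667504505 ≈ 113.44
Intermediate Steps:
M = 160572342/347460581 (M = 6010*(-1/19813) - 13424*(-1/17537) = -6010/19813 + 13424/17537 = 160572342/347460581 ≈ 0.46213)
(n(118) + F(-154))/(M - 24642/15076) = (21 - 154)/(160572342/347460581 - 24642/15076) = -133/(160572342/347460581 - 24642*1/15076) = -133/(160572342/347460581 - 12321/7538) = -133/(-3070667504505/2619157859578) = -133*(-2619157859578/3070667504505) = 348347995323874/3070667504505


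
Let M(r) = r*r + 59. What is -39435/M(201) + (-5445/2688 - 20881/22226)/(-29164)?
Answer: -81789003622001/83923629214208 ≈ -0.97456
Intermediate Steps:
M(r) = 59 + r² (M(r) = r² + 59 = 59 + r²)
-39435/M(201) + (-5445/2688 - 20881/22226)/(-29164) = -39435/(59 + 201²) + (-5445/2688 - 20881/22226)/(-29164) = -39435/(59 + 40401) + (-5445*1/2688 - 20881*1/22226)*(-1/29164) = -39435/40460 + (-1815/896 - 20881/22226)*(-1/29164) = -39435*1/40460 - 29524783/9957248*(-1/29164) = -7887/8092 + 29524783/290393180672 = -81789003622001/83923629214208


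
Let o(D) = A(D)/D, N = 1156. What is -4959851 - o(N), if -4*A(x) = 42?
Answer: -11467175491/2312 ≈ -4.9598e+6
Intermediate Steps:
A(x) = -21/2 (A(x) = -1/4*42 = -21/2)
o(D) = -21/(2*D)
-4959851 - o(N) = -4959851 - (-21)/(2*1156) = -4959851 - 1*(-21/2312) = -4959851 + 21/2312 = -11467175491/2312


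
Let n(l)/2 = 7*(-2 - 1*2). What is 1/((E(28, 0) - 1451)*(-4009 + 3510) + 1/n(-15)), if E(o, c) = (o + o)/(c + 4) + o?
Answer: 56/39373095 ≈ 1.4223e-6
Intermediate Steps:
E(o, c) = o + 2*o/(4 + c) (E(o, c) = (2*o)/(4 + c) + o = 2*o/(4 + c) + o = o + 2*o/(4 + c))
n(l) = -56 (n(l) = 2*(7*(-2 - 1*2)) = 2*(7*(-2 - 2)) = 2*(7*(-4)) = 2*(-28) = -56)
1/((E(28, 0) - 1451)*(-4009 + 3510) + 1/n(-15)) = 1/((28*(6 + 0)/(4 + 0) - 1451)*(-4009 + 3510) + 1/(-56)) = 1/((28*6/4 - 1451)*(-499) - 1/56) = 1/((28*(¼)*6 - 1451)*(-499) - 1/56) = 1/((42 - 1451)*(-499) - 1/56) = 1/(-1409*(-499) - 1/56) = 1/(703091 - 1/56) = 1/(39373095/56) = 56/39373095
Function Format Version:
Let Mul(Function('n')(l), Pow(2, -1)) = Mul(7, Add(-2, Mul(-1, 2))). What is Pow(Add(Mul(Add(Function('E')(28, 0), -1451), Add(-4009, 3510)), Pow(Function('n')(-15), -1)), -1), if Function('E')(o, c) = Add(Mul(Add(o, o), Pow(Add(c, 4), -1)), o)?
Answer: Rational(56, 39373095) ≈ 1.4223e-6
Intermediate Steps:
Function('E')(o, c) = Add(o, Mul(2, o, Pow(Add(4, c), -1))) (Function('E')(o, c) = Add(Mul(Mul(2, o), Pow(Add(4, c), -1)), o) = Add(Mul(2, o, Pow(Add(4, c), -1)), o) = Add(o, Mul(2, o, Pow(Add(4, c), -1))))
Function('n')(l) = -56 (Function('n')(l) = Mul(2, Mul(7, Add(-2, Mul(-1, 2)))) = Mul(2, Mul(7, Add(-2, -2))) = Mul(2, Mul(7, -4)) = Mul(2, -28) = -56)
Pow(Add(Mul(Add(Function('E')(28, 0), -1451), Add(-4009, 3510)), Pow(Function('n')(-15), -1)), -1) = Pow(Add(Mul(Add(Mul(28, Pow(Add(4, 0), -1), Add(6, 0)), -1451), Add(-4009, 3510)), Pow(-56, -1)), -1) = Pow(Add(Mul(Add(Mul(28, Pow(4, -1), 6), -1451), -499), Rational(-1, 56)), -1) = Pow(Add(Mul(Add(Mul(28, Rational(1, 4), 6), -1451), -499), Rational(-1, 56)), -1) = Pow(Add(Mul(Add(42, -1451), -499), Rational(-1, 56)), -1) = Pow(Add(Mul(-1409, -499), Rational(-1, 56)), -1) = Pow(Add(703091, Rational(-1, 56)), -1) = Pow(Rational(39373095, 56), -1) = Rational(56, 39373095)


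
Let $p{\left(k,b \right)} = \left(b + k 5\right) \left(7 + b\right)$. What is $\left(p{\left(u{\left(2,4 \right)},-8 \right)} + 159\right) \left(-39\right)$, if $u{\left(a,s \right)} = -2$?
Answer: $-6903$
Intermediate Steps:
$p{\left(k,b \right)} = \left(7 + b\right) \left(b + 5 k\right)$ ($p{\left(k,b \right)} = \left(b + 5 k\right) \left(7 + b\right) = \left(7 + b\right) \left(b + 5 k\right)$)
$\left(p{\left(u{\left(2,4 \right)},-8 \right)} + 159\right) \left(-39\right) = \left(\left(\left(-8\right)^{2} + 7 \left(-8\right) + 35 \left(-2\right) + 5 \left(-8\right) \left(-2\right)\right) + 159\right) \left(-39\right) = \left(\left(64 - 56 - 70 + 80\right) + 159\right) \left(-39\right) = \left(18 + 159\right) \left(-39\right) = 177 \left(-39\right) = -6903$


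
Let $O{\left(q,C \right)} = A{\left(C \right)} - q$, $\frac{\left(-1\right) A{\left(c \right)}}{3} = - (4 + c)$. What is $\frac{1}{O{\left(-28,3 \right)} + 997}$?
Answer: $\frac{1}{1046} \approx 0.00095602$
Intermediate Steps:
$A{\left(c \right)} = 12 + 3 c$ ($A{\left(c \right)} = - 3 \left(- (4 + c)\right) = - 3 \left(-4 - c\right) = 12 + 3 c$)
$O{\left(q,C \right)} = 12 - q + 3 C$ ($O{\left(q,C \right)} = \left(12 + 3 C\right) - q = 12 - q + 3 C$)
$\frac{1}{O{\left(-28,3 \right)} + 997} = \frac{1}{\left(12 - -28 + 3 \cdot 3\right) + 997} = \frac{1}{\left(12 + 28 + 9\right) + 997} = \frac{1}{49 + 997} = \frac{1}{1046}$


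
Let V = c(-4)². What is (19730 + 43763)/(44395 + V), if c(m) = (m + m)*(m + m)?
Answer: 63493/48491 ≈ 1.3094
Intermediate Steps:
c(m) = 4*m² (c(m) = (2*m)*(2*m) = 4*m²)
V = 4096 (V = (4*(-4)²)² = (4*16)² = 64² = 4096)
(19730 + 43763)/(44395 + V) = (19730 + 43763)/(44395 + 4096) = 63493/48491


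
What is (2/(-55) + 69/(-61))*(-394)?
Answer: 1543298/3355 ≈ 460.00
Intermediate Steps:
(2/(-55) + 69/(-61))*(-394) = (2*(-1/55) + 69*(-1/61))*(-394) = (-2/55 - 69/61)*(-394) = -3917/3355*(-394) = 1543298/3355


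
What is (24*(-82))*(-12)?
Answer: 23616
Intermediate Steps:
(24*(-82))*(-12) = -1968*(-12) = 23616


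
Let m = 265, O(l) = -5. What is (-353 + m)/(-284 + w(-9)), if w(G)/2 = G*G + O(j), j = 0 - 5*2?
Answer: ⅔ ≈ 0.66667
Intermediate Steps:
j = -10 (j = 0 - 10 = -10)
w(G) = -10 + 2*G² (w(G) = 2*(G*G - 5) = 2*(G² - 5) = 2*(-5 + G²) = -10 + 2*G²)
(-353 + m)/(-284 + w(-9)) = (-353 + 265)/(-284 + (-10 + 2*(-9)²)) = -88/(-284 + (-10 + 2*81)) = -88/(-284 + (-10 + 162)) = -88/(-284 + 152) = -88/(-132) = -88*(-1/132) = ⅔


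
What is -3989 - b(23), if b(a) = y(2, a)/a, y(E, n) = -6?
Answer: -91741/23 ≈ -3988.7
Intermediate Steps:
b(a) = -6/a
-3989 - b(23) = -3989 - (-6)/23 = -3989 - 1*(-6/23) = -3989 + 6/23 = -91741/23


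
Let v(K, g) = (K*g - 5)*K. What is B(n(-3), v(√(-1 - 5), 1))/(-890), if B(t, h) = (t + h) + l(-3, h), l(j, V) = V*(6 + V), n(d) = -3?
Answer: 159/890 - 5*I*√6/178 ≈ 0.17865 - 0.068806*I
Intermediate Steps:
v(K, g) = K*(-5 + K*g) (v(K, g) = (-5 + K*g)*K = K*(-5 + K*g))
B(t, h) = h + t + h*(6 + h) (B(t, h) = (t + h) + h*(6 + h) = (h + t) + h*(6 + h) = h + t + h*(6 + h))
B(n(-3), v(√(-1 - 5), 1))/(-890) = (√(-1 - 5)*(-5 + √(-1 - 5)*1) - 3 + (√(-1 - 5)*(-5 + √(-1 - 5)*1))*(6 + √(-1 - 5)*(-5 + √(-1 - 5)*1)))/(-890) = (√(-6)*(-5 + √(-6)*1) - 3 + (√(-6)*(-5 + √(-6)*1))*(6 + √(-6)*(-5 + √(-6)*1)))*(-1/890) = ((I*√6)*(-5 + (I*√6)*1) - 3 + ((I*√6)*(-5 + (I*√6)*1))*(6 + (I*√6)*(-5 + (I*√6)*1)))*(-1/890) = ((I*√6)*(-5 + I*√6) - 3 + ((I*√6)*(-5 + I*√6))*(6 + (I*√6)*(-5 + I*√6)))*(-1/890) = (I*√6*(-5 + I*√6) - 3 + (I*√6*(-5 + I*√6))*(6 + I*√6*(-5 + I*√6)))*(-1/890) = (I*√6*(-5 + I*√6) - 3 + I*√6*(-5 + I*√6)*(6 + I*√6*(-5 + I*√6)))*(-1/890) = (-3 + I*√6*(-5 + I*√6) + I*√6*(-5 + I*√6)*(6 + I*√6*(-5 + I*√6)))*(-1/890) = 3/890 - I*√6*(-5 + I*√6)/890 - I*√6*(-5 + I*√6)*(6 + I*√6*(-5 + I*√6))/890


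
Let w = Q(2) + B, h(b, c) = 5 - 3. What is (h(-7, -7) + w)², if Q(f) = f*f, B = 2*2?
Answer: 100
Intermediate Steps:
B = 4
Q(f) = f²
h(b, c) = 2
w = 8 (w = 2² + 4 = 4 + 4 = 8)
(h(-7, -7) + w)² = (2 + 8)² = 10² = 100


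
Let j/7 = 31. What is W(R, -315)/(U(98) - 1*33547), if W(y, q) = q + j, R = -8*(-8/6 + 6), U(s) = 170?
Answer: 98/33377 ≈ 0.0029362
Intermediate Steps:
R = -112/3 (R = -8*(-8*⅙ + 6) = -8*(-4/3 + 6) = -8*14/3 = -112/3 ≈ -37.333)
j = 217 (j = 7*31 = 217)
W(y, q) = 217 + q (W(y, q) = q + 217 = 217 + q)
W(R, -315)/(U(98) - 1*33547) = (217 - 315)/(170 - 1*33547) = -98/(170 - 33547) = -98/(-33377) = -98*(-1/33377) = 98/33377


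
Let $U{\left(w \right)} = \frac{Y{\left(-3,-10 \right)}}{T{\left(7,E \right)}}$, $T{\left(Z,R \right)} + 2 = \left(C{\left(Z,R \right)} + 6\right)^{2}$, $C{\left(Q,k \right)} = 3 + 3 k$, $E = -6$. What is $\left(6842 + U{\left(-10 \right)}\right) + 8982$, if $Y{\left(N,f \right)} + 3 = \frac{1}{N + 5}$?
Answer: $\frac{2500187}{158} \approx 15824.0$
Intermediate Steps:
$Y{\left(N,f \right)} = -3 + \frac{1}{5 + N}$ ($Y{\left(N,f \right)} = -3 + \frac{1}{N + 5} = -3 + \frac{1}{5 + N}$)
$T{\left(Z,R \right)} = -2 + \left(9 + 3 R\right)^{2}$ ($T{\left(Z,R \right)} = -2 + \left(\left(3 + 3 R\right) + 6\right)^{2} = -2 + \left(9 + 3 R\right)^{2}$)
$U{\left(w \right)} = - \frac{5}{158}$ ($U{\left(w \right)} = \frac{\frac{1}{5 - 3} \left(-14 - -9\right)}{-2 + 9 \left(3 - 6\right)^{2}} = \frac{\frac{1}{2} \left(-14 + 9\right)}{-2 + 9 \left(-3\right)^{2}} = \frac{\frac{1}{2} \left(-5\right)}{-2 + 9 \cdot 9} = - \frac{5}{2 \left(-2 + 81\right)} = - \frac{5}{2 \cdot 79} = \left(- \frac{5}{2}\right) \frac{1}{79} = - \frac{5}{158}$)
$\left(6842 + U{\left(-10 \right)}\right) + 8982 = \left(6842 - \frac{5}{158}\right) + 8982 = \frac{1081031}{158} + 8982 = \frac{2500187}{158}$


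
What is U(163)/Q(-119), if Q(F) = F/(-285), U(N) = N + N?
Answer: 92910/119 ≈ 780.76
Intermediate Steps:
U(N) = 2*N
Q(F) = -F/285 (Q(F) = F*(-1/285) = -F/285)
U(163)/Q(-119) = (2*163)/((-1/285*(-119))) = 326/(119/285) = 326*(285/119) = 92910/119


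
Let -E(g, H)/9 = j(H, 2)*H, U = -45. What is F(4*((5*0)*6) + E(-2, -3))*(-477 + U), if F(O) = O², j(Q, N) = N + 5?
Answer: -18646362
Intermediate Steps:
j(Q, N) = 5 + N
E(g, H) = -63*H (E(g, H) = -9*(5 + 2)*H = -63*H)
F(4*((5*0)*6) + E(-2, -3))*(-477 + U) = (4*((5*0)*6) - 63*(-3))²*(-477 - 45) = (4*(0*6) + 189)²*(-522) = (4*0 + 189)²*(-522) = (0 + 189)²*(-522) = 189²*(-522) = 35721*(-522) = -18646362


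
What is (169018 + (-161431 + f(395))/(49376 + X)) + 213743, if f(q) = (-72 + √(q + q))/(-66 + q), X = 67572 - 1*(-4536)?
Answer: 1390748078975/3633476 + √790/39968236 ≈ 3.8276e+5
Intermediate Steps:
X = 72108 (X = 67572 + 4536 = 72108)
f(q) = (-72 + √2*√q)/(-66 + q) (f(q) = (-72 + √(2*q))/(-66 + q) = (-72 + √2*√q)/(-66 + q))
(169018 + (-161431 + f(395))/(49376 + X)) + 213743 = (169018 + (-161431 + (-72 + √2*√395)/(-66 + 395))/(49376 + 72108)) + 213743 = (169018 + (-161431 + (-72 + √790)/329)/121484) + 213743 = (169018 + (-161431 + (-72 + √790)/329)*(1/121484)) + 213743 = (169018 + (-161431 + (-72/329 + √790/329))*(1/121484)) + 213743 = (169018 + (-53110871/329 + √790/329)*(1/121484)) + 213743 = (169018 + (-4828261/3633476 + √790/39968236)) + 213743 = (614118018307/3633476 + √790/39968236) + 213743 = 1390748078975/3633476 + √790/39968236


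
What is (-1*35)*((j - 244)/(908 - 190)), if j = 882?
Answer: -11165/359 ≈ -31.100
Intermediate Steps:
(-1*35)*((j - 244)/(908 - 190)) = (-1*35)*((882 - 244)/(908 - 190)) = -22330/718 = -35*319/359 = -11165/359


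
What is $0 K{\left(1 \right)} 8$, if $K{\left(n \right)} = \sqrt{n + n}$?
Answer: $0$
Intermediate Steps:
$K{\left(n \right)} = \sqrt{2} \sqrt{n}$ ($K{\left(n \right)} = \sqrt{2 n} = \sqrt{2} \sqrt{n}$)
$0 K{\left(1 \right)} 8 = 0 \sqrt{2} \sqrt{1} \cdot 8 = 0 \sqrt{2} \cdot 1 \cdot 8 = 0 \sqrt{2} \cdot 8 = 0 \cdot 8 = 0$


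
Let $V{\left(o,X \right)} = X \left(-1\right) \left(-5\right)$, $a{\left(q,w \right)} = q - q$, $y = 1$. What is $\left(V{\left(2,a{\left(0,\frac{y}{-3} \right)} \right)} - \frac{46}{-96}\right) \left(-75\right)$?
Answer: $- \frac{575}{16} \approx -35.938$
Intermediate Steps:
$a{\left(q,w \right)} = 0$
$V{\left(o,X \right)} = 5 X$ ($V{\left(o,X \right)} = - X \left(-5\right) = 5 X$)
$\left(V{\left(2,a{\left(0,\frac{y}{-3} \right)} \right)} - \frac{46}{-96}\right) \left(-75\right) = \left(5 \cdot 0 - \frac{46}{-96}\right) \left(-75\right) = \left(0 - - \frac{23}{48}\right) \left(-75\right) = \left(0 + \frac{23}{48}\right) \left(-75\right) = \frac{23}{48} \left(-75\right) = - \frac{575}{16}$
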